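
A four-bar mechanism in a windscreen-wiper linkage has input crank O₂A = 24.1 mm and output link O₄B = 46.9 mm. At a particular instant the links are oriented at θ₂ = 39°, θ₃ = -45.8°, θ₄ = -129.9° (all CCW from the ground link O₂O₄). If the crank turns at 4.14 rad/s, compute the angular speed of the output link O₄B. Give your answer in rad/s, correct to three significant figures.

2.13

ω₂ = 4.14 rad/s
Differentiating the loop-closure r₂e^{iθ₂}+r₃e^{iθ₃}=r₁+r₄e^{iθ₄} gives r₂ω₂e^{iθ₂}+r₃ω₃e^{iθ₃}=r₄ω₄e^{iθ₄}.
Eliminating the other unknown: ω₄ = r₂ω₂ sin(θ₂−θ₃) / [r₄ sin(θ₄−θ₃)].
Numerator sine = +0.99588; denominator sine = -0.99470.
Result = 0.0241·4.14·(+0.99588) / (0.0469·(-0.99470)) = -2.1299 rad/s; magnitude 2.1299 rad/s.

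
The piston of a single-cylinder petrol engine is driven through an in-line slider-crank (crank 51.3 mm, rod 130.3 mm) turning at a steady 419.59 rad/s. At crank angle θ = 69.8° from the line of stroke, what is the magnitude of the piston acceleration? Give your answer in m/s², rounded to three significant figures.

ω = 419.6 rad/s
x(θ) = r cosθ + √(L² − r² sin²θ); with ω constant, a = ω²·d²x/dθ².
d²x/dθ² = −r cosθ − r²(cos2θ)/√u − r⁴ sin²2θ/(4u^{3/2}),  u = L² − r² sin²θ = 0.0146602 m².
Substituting r = 0.0513 m, L = 0.1303 m, θ = 69.8°: d²x/dθ² = -0.0015713 m.
a = ω²·d²x/dθ² = (419.6)²·(-0.0015713) = -276.64 m/s²;  |a| = 276.64 m/s².

277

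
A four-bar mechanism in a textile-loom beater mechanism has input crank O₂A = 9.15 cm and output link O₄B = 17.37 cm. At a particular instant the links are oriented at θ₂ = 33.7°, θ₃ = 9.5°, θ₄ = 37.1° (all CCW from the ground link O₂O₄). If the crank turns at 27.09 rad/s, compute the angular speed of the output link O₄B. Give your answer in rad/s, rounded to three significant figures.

ω₂ = 27.09 rad/s
Differentiating the loop-closure r₂e^{iθ₂}+r₃e^{iθ₃}=r₁+r₄e^{iθ₄} gives r₂ω₂e^{iθ₂}+r₃ω₃e^{iθ₃}=r₄ω₄e^{iθ₄}.
Eliminating the other unknown: ω₄ = r₂ω₂ sin(θ₂−θ₃) / [r₄ sin(θ₄−θ₃)].
Numerator sine = +0.40992; denominator sine = +0.46330.
Result = 0.0915·27.09·(+0.40992) / (0.1737·(+0.46330)) = +12.626 rad/s; magnitude 12.626 rad/s.

12.6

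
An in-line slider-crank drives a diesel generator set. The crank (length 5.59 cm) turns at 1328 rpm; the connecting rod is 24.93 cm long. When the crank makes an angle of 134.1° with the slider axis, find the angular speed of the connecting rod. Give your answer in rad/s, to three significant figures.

ω = 139.1 rad/s (converted from 1328 rpm).
The rod makes angle φ with the slider axis where L sinφ = r sinθ; differentiating, L cosφ·φ̇ = r ω cosθ.
L cosφ = √(L² − r² sin²θ) = 0.24605 m.
|ω_rod| = r ω |cosθ| / √(L² − r² sin²θ) = 0.0559·139.1·0.69591/0.24605 = 21.987 rad/s.

22.0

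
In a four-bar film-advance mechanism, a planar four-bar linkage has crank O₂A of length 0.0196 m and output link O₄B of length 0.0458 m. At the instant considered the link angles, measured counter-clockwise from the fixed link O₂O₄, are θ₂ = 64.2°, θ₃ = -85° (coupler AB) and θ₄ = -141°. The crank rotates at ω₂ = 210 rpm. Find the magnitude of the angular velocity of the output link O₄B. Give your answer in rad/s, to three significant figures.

5.81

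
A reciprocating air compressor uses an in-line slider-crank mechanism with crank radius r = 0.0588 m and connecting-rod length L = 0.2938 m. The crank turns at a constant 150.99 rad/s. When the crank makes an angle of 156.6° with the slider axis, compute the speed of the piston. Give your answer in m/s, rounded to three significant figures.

ω = 151 rad/s
For an in-line slider-crank, x = r cosθ + √(L² − r² sin²θ), so v = −rω sinθ·[1 + r cosθ/√(L² − r² sin²θ)].
With r = 0.0588 m, L = 0.2938 m, θ = 156.6°: √(L² − r² sin²θ) = 0.29287 m.
v = −0.0588·151·0.39715·[1 + 0.0588·-0.91775/0.29287] = -2.8763 m/s.
|v| = 2.8763 m/s.

2.88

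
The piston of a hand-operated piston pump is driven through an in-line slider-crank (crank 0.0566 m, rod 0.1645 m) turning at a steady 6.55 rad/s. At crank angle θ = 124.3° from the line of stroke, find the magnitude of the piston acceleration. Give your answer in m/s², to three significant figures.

1.66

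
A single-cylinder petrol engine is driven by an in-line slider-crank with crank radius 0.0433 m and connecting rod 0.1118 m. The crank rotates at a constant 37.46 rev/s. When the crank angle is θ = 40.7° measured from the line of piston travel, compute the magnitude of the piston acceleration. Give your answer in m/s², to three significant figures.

ω = 2π·37.5 = 235.4 rad/s
x(θ) = r cosθ + √(L² − r² sin²θ); with ω constant, a = ω²·d²x/dθ².
d²x/dθ² = −r cosθ − r²(cos2θ)/√u − r⁴ sin²2θ/(4u^{3/2}),  u = L² − r² sin²θ = 0.011702 m².
Substituting r = 0.0433 m, L = 0.1118 m, θ = 40.7°: d²x/dθ² = -0.036098 m.
a = ω²·d²x/dθ² = (235.4)²·(-0.036098) = -1999.7 m/s²;  |a| = 1999.7 m/s².

2000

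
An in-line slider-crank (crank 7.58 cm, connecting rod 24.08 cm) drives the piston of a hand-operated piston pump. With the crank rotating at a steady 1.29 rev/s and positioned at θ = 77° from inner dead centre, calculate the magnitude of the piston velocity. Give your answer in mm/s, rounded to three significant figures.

643

ω = 2π·1.29 = 8.105 rad/s
For an in-line slider-crank, x = r cosθ + √(L² − r² sin²θ), so v = −rω sinθ·[1 + r cosθ/√(L² − r² sin²θ)].
With r = 0.0758 m, L = 0.2408 m, θ = 77°: √(L² − r² sin²θ) = 0.22919 m.
v = −0.0758·8.105·0.97437·[1 + 0.0758·0.22495/0.22919] = -0.64317 m/s.
|v| = 0.64317 m/s = 643.17 mm/s.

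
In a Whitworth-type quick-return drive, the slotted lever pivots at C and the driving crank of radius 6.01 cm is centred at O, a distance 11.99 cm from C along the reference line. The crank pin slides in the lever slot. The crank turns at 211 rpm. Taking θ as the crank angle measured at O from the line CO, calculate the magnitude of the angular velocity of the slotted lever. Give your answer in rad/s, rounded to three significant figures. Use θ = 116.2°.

0.818

ω = 22.1 rad/s (from 211 rpm).
Crank pin A relative to C: A = (d + r cosθ, r sinθ); lever angle φ = atan2(r sinθ, d + r cosθ).
Differentiating tanφ: φ̇ = rω(d cosθ + r)/(d² + r² + 2dr cosθ).
d² + r² + 2dr cosθ = |CA|² = 0.011625 m²;  d cosθ + r = +0.0071634 m.
|ω_lever| = |0.0601·22.1·+0.0071634| / 0.011625 = 0.8183 rad/s.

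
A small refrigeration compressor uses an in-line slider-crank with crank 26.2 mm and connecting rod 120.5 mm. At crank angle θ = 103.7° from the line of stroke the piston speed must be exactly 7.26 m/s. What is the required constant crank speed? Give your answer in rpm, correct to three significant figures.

2880

For an in-line slider-crank, |v_piston| = rω|sinθ|·[1 + r cosθ/√(L² − r² sin²θ)].
With r = 0.0262 m, L = 0.1205 m, θ = 103.7°: the bracketed kinematic factor |dx/dθ| = 0.024114 m.
ω = v/|dx/dθ| = 7.26/0.024114 = 301.08 rad/s.
N = 60ω/(2π) = 2875.1 rpm.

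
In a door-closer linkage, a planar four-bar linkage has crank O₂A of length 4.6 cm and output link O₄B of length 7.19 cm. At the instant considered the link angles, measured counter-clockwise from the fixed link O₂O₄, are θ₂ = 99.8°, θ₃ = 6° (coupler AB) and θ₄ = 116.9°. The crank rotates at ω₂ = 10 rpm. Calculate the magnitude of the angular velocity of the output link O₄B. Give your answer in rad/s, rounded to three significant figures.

ω₂ = 1.047 rad/s (from 10 rpm).
Differentiating the loop-closure r₂e^{iθ₂}+r₃e^{iθ₃}=r₁+r₄e^{iθ₄} gives r₂ω₂e^{iθ₂}+r₃ω₃e^{iθ₃}=r₄ω₄e^{iθ₄}.
Eliminating the other unknown: ω₄ = r₂ω₂ sin(θ₂−θ₃) / [r₄ sin(θ₄−θ₃)].
Numerator sine = +0.99780; denominator sine = +0.93420.
Result = 0.046·1.047·(+0.99780) / (0.0719·(+0.93420)) = +0.71558 rad/s; magnitude 0.71558 rad/s.

0.716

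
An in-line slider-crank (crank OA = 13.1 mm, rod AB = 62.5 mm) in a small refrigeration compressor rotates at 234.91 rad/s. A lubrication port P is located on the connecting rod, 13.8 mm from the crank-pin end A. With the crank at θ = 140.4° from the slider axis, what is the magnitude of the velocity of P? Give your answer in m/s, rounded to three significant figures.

2.64

ω = 234.9 rad/s.  Crank-pin speed |V_A| = rω = 3.0773 m/s, perpendicular to OA.
Rod angle: sinφ = −(r/L) sinθ ⇒ φ = -7.678°; ω_rod = −rω cosθ/√(L²−r²sin²θ) = +38.281 rad/s.
V_P = V_A + ω_rod × AP, with AP = 0.0138 m along the rod.
Components: V_Px = −rω sinθ − a·ω_rod·sinφ = -1.891 m/s;  V_Py = rω cosθ + a·ω_rod·cosφ = -1.8476 m/s.
|V_P| = √(V_Px² + V_Py²) = 2.6437 m/s.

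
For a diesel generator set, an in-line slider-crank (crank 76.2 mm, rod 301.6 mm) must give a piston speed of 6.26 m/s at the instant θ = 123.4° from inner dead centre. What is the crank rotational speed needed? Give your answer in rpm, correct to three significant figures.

1100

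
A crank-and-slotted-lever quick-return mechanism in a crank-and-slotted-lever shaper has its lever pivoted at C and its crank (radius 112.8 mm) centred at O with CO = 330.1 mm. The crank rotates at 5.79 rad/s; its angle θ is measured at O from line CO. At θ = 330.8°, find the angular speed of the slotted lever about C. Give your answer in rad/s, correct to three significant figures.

ω = 5.79 rad/s
Crank pin A relative to C: A = (d + r cosθ, r sinθ); lever angle φ = atan2(r sinθ, d + r cosθ).
Differentiating tanφ: φ̇ = rω(d cosθ + r)/(d² + r² + 2dr cosθ).
d² + r² + 2dr cosθ = |CA|² = 0.186697 m²;  d cosθ + r = +0.40095 m.
|ω_lever| = |0.1128·5.79·+0.40095| / 0.186697 = 1.4026 rad/s.

1.40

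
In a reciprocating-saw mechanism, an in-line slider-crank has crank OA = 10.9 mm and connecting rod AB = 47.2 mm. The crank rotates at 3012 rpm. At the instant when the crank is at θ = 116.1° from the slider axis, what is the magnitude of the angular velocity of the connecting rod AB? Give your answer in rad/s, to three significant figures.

32.8

ω = 315.4 rad/s (converted from 3012 rpm).
The rod makes angle φ with the slider axis where L sinφ = r sinθ; differentiating, L cosφ·φ̇ = r ω cosθ.
L cosφ = √(L² − r² sin²θ) = 0.046174 m.
|ω_rod| = r ω |cosθ| / √(L² − r² sin²θ) = 0.0109·315.4·0.43994/0.046174 = 32.757 rad/s.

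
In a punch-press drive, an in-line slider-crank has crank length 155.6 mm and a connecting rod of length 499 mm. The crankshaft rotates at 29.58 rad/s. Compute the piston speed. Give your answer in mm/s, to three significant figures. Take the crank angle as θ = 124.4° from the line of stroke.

ω = 29.58 rad/s
For an in-line slider-crank, x = r cosθ + √(L² − r² sin²θ), so v = −rω sinθ·[1 + r cosθ/√(L² − r² sin²θ)].
With r = 0.1556 m, L = 0.499 m, θ = 124.4°: √(L² − r² sin²θ) = 0.4822 m.
v = −0.1556·29.58·0.82511·[1 + 0.1556·-0.56497/0.4822] = -3.1054 m/s.
|v| = 3.1054 m/s = 3105.4 mm/s.

3110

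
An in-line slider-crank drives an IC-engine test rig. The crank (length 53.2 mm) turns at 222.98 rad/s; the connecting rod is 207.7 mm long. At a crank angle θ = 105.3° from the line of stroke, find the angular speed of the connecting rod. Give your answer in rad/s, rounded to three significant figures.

15.6

ω = 223 rad/s
The rod makes angle φ with the slider axis where L sinφ = r sinθ; differentiating, L cosφ·φ̇ = r ω cosθ.
L cosφ = √(L² − r² sin²θ) = 0.20126 m.
|ω_rod| = r ω |cosθ| / √(L² − r² sin²θ) = 0.0532·223·0.26387/0.20126 = 15.553 rad/s.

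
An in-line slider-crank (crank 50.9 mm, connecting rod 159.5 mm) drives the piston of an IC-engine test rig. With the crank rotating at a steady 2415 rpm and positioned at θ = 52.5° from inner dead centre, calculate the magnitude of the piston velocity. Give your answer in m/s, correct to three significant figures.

ω = 2π·2415/60 = 252.9 rad/s
For an in-line slider-crank, x = r cosθ + √(L² − r² sin²θ), so v = −rω sinθ·[1 + r cosθ/√(L² − r² sin²θ)].
With r = 0.0509 m, L = 0.1595 m, θ = 52.5°: √(L² − r² sin²θ) = 0.1543 m.
v = −0.0509·252.9·0.79335·[1 + 0.0509·0.60876/0.1543] = -12.263 m/s.
|v| = 12.263 m/s.

12.3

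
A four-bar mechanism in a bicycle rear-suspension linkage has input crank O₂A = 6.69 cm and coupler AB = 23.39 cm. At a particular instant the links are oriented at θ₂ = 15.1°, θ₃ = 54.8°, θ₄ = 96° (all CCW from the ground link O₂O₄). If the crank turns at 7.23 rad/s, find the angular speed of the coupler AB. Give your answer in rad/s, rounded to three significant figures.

3.10

ω₂ = 7.23 rad/s
Differentiating the loop-closure r₂e^{iθ₂}+r₃e^{iθ₃}=r₁+r₄e^{iθ₄} gives r₂ω₂e^{iθ₂}+r₃ω₃e^{iθ₃}=r₄ω₄e^{iθ₄}.
Eliminating the other unknown: ω₃ = r₂ω₂ sin(θ₄−θ₂) / [r₃ sin(θ₃−θ₄)].
Numerator sine = +0.98741; denominator sine = -0.65869.
Result = 0.0669·7.23·(+0.98741) / (0.2339·(-0.65869)) = -3.0999 rad/s; magnitude 3.0999 rad/s.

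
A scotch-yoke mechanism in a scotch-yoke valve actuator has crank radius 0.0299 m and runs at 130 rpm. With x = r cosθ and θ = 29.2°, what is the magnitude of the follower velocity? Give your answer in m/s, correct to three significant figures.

0.199

ω = 13.61 rad/s (from 130 rpm).
x = r cosθ ⇒ ẋ = −rω sinθ.
|v| = rω|sinθ| = 0.0299·13.61·|sin 29.2°| = 0.19858 m/s.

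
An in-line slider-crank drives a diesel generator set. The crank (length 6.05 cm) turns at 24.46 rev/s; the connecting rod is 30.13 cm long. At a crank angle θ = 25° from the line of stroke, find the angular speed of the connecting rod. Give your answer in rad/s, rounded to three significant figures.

ω = 153.7 rad/s (converted from 24.46 rev/s).
The rod makes angle φ with the slider axis where L sinφ = r sinθ; differentiating, L cosφ·φ̇ = r ω cosθ.
L cosφ = √(L² − r² sin²θ) = 0.30021 m.
|ω_rod| = r ω |cosθ| / √(L² − r² sin²θ) = 0.0605·153.7·0.90631/0.30021 = 28.07 rad/s.

28.1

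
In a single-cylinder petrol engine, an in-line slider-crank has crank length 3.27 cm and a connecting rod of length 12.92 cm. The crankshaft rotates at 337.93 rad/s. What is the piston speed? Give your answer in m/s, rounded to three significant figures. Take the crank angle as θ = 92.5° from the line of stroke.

ω = 337.9 rad/s
For an in-line slider-crank, x = r cosθ + √(L² − r² sin²θ), so v = −rω sinθ·[1 + r cosθ/√(L² − r² sin²θ)].
With r = 0.0327 m, L = 0.1292 m, θ = 92.5°: √(L² − r² sin²θ) = 0.125 m.
v = −0.0327·337.9·0.99905·[1 + 0.0327·-0.04362/0.125] = -10.914 m/s.
|v| = 10.914 m/s.

10.9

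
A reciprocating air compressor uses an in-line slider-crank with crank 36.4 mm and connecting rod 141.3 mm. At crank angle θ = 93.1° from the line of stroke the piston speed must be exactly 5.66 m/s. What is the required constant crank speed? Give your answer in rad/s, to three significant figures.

For an in-line slider-crank, |v_piston| = rω|sinθ|·[1 + r cosθ/√(L² − r² sin²θ)].
With r = 0.0364 m, L = 0.1413 m, θ = 93.1°: the bracketed kinematic factor |dx/dθ| = 0.035823 m.
ω = v/|dx/dθ| = 5.66/0.035823 = 158 rad/s.

158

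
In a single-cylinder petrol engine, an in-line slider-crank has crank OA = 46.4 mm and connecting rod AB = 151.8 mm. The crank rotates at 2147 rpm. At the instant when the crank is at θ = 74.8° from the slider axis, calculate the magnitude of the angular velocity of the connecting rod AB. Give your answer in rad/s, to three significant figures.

18.9

ω = 224.8 rad/s (converted from 2147 rpm).
The rod makes angle φ with the slider axis where L sinφ = r sinθ; differentiating, L cosφ·φ̇ = r ω cosθ.
L cosφ = √(L² − r² sin²θ) = 0.14505 m.
|ω_rod| = r ω |cosθ| / √(L² − r² sin²θ) = 0.0464·224.8·0.26219/0.14505 = 18.858 rad/s.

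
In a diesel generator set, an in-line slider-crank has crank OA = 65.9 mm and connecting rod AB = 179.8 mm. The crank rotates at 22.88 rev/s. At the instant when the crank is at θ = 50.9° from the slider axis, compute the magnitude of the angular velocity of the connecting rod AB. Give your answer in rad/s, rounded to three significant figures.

ω = 143.8 rad/s (converted from 22.88 rev/s).
The rod makes angle φ with the slider axis where L sinφ = r sinθ; differentiating, L cosφ·φ̇ = r ω cosθ.
L cosφ = √(L² − r² sin²θ) = 0.17237 m.
|ω_rod| = r ω |cosθ| / √(L² − r² sin²θ) = 0.0659·143.8·0.63068/0.17237 = 34.662 rad/s.

34.7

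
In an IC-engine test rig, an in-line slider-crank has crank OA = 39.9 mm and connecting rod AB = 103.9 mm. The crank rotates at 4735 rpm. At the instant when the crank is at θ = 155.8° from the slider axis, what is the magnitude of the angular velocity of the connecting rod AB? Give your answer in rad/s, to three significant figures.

176

ω = 495.8 rad/s (converted from 4735 rpm).
The rod makes angle φ with the slider axis where L sinφ = r sinθ; differentiating, L cosφ·φ̇ = r ω cosθ.
L cosφ = √(L² − r² sin²θ) = 0.1026 m.
|ω_rod| = r ω |cosθ| / √(L² − r² sin²θ) = 0.0399·495.8·0.91212/0.1026 = 175.88 rad/s.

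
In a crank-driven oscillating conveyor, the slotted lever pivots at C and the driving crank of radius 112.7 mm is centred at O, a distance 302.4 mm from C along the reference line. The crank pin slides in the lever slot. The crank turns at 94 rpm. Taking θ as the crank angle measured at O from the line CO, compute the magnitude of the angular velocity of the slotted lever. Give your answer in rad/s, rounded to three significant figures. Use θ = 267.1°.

ω = 9.844 rad/s (from 94 rpm).
Crank pin A relative to C: A = (d + r cosθ, r sinθ); lever angle φ = atan2(r sinθ, d + r cosθ).
Differentiating tanφ: φ̇ = rω(d cosθ + r)/(d² + r² + 2dr cosθ).
d² + r² + 2dr cosθ = |CA|² = 0.100699 m²;  d cosθ + r = +0.097401 m.
|ω_lever| = |0.1127·9.844·+0.097401| / 0.100699 = 1.073 rad/s.

1.07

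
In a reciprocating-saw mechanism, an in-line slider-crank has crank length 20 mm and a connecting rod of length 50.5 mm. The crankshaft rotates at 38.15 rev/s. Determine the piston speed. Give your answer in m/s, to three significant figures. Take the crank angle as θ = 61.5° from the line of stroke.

5.06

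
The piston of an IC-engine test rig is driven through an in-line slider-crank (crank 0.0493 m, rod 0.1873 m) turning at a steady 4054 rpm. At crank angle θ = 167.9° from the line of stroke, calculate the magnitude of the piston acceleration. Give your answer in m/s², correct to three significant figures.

6540

ω = 2π·4054/60 = 424.5 rad/s
x(θ) = r cosθ + √(L² − r² sin²θ); with ω constant, a = ω²·d²x/dθ².
d²x/dθ² = −r cosθ − r²(cos2θ)/√u − r⁴ sin²2θ/(4u^{3/2}),  u = L² − r² sin²θ = 0.0349745 m².
Substituting r = 0.0493 m, L = 0.1873 m, θ = 167.9°: d²x/dθ² = +0.036313 m.
a = ω²·d²x/dθ² = (424.5)²·(+0.036313) = +6544.6 m/s²;  |a| = 6544.6 m/s².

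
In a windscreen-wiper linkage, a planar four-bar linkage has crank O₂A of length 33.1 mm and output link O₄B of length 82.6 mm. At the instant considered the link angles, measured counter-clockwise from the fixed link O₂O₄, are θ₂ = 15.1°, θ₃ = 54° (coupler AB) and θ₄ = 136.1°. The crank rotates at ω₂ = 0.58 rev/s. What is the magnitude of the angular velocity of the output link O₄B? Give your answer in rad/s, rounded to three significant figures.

0.926

ω₂ = 3.644 rad/s (from 0.58 rev/s).
Differentiating the loop-closure r₂e^{iθ₂}+r₃e^{iθ₃}=r₁+r₄e^{iθ₄} gives r₂ω₂e^{iθ₂}+r₃ω₃e^{iθ₃}=r₄ω₄e^{iθ₄}.
Eliminating the other unknown: ω₄ = r₂ω₂ sin(θ₂−θ₃) / [r₄ sin(θ₄−θ₃)].
Numerator sine = -0.62796; denominator sine = +0.99051.
Result = 0.0331·3.644·(-0.62796) / (0.0826·(+0.99051)) = -0.92583 rad/s; magnitude 0.92583 rad/s.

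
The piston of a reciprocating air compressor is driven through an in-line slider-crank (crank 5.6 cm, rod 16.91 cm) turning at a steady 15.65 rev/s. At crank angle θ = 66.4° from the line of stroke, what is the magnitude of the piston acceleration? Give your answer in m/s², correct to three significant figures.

ω = 2π·15.7 = 98.33 rad/s
x(θ) = r cosθ + √(L² − r² sin²θ); with ω constant, a = ω²·d²x/dθ².
d²x/dθ² = −r cosθ − r²(cos2θ)/√u − r⁴ sin²2θ/(4u^{3/2}),  u = L² − r² sin²θ = 0.0259614 m².
Substituting r = 0.056 m, L = 0.1691 m, θ = 66.4°: d²x/dθ² = -0.0095119 m.
a = ω²·d²x/dθ² = (98.33)²·(-0.0095119) = -91.972 m/s²;  |a| = 91.972 m/s².

92.0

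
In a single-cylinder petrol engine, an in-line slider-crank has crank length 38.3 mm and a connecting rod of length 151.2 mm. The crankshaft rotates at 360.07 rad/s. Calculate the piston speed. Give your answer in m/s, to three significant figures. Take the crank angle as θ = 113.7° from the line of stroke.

11.3

ω = 360.1 rad/s
For an in-line slider-crank, x = r cosθ + √(L² − r² sin²θ), so v = −rω sinθ·[1 + r cosθ/√(L² − r² sin²θ)].
With r = 0.0383 m, L = 0.1512 m, θ = 113.7°: √(L² − r² sin²θ) = 0.14708 m.
v = −0.0383·360.1·0.91566·[1 + 0.0383·-0.40195/0.14708] = -11.306 m/s.
|v| = 11.306 m/s.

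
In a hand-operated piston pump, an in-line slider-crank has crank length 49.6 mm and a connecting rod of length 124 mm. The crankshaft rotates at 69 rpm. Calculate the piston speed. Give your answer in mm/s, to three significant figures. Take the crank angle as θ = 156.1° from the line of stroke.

91.4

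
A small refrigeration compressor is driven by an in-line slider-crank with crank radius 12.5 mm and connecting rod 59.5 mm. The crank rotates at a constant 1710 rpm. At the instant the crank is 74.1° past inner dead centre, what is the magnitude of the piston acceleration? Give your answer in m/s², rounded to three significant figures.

ω = 2π·1710/60 = 179.1 rad/s
x(θ) = r cosθ + √(L² − r² sin²θ); with ω constant, a = ω²·d²x/dθ².
d²x/dθ² = −r cosθ − r²(cos2θ)/√u − r⁴ sin²2θ/(4u^{3/2}),  u = L² − r² sin²θ = 0.00339573 m².
Substituting r = 0.0125 m, L = 0.0595 m, θ = 74.1°: d²x/dθ² = -0.0011542 m.
a = ω²·d²x/dθ² = (179.1)²·(-0.0011542) = -37.011 m/s²;  |a| = 37.011 m/s².

37.0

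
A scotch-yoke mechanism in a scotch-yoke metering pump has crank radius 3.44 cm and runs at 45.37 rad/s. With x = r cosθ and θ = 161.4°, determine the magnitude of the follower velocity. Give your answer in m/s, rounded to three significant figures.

0.498

ω = 45.37 rad/s
x = r cosθ ⇒ ẋ = −rω sinθ.
|v| = rω|sinθ| = 0.0344·45.37·|sin 161.4°| = 0.49781 m/s.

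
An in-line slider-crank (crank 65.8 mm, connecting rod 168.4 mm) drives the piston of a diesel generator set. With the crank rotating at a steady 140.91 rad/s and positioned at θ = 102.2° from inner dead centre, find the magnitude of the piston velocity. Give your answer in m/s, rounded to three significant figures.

8.25

ω = 140.9 rad/s
For an in-line slider-crank, x = r cosθ + √(L² − r² sin²θ), so v = −rω sinθ·[1 + r cosθ/√(L² − r² sin²θ)].
With r = 0.0658 m, L = 0.1684 m, θ = 102.2°: √(L² − r² sin²θ) = 0.15564 m.
v = −0.0658·140.9·0.97742·[1 + 0.0658·-0.21132/0.15564] = -8.2528 m/s.
|v| = 8.2528 m/s.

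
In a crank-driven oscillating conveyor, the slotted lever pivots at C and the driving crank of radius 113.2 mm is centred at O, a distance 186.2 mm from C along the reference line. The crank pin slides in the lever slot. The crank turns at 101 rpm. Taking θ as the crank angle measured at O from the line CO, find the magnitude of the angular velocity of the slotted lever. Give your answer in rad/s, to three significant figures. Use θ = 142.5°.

2.94

ω = 10.58 rad/s (from 101 rpm).
Crank pin A relative to C: A = (d + r cosθ, r sinθ); lever angle φ = atan2(r sinθ, d + r cosθ).
Differentiating tanφ: φ̇ = rω(d cosθ + r)/(d² + r² + 2dr cosθ).
d² + r² + 2dr cosθ = |CA|² = 0.0140403 m²;  d cosθ + r = -0.034522 m.
|ω_lever| = |0.1132·10.58·-0.034522| / 0.0140403 = 2.9439 rad/s.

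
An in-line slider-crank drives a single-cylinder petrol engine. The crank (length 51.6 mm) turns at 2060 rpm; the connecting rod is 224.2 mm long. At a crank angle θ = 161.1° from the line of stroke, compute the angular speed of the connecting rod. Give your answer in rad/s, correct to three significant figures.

ω = 215.7 rad/s (converted from 2060 rpm).
The rod makes angle φ with the slider axis where L sinφ = r sinθ; differentiating, L cosφ·φ̇ = r ω cosθ.
L cosφ = √(L² − r² sin²θ) = 0.22358 m.
|ω_rod| = r ω |cosθ| / √(L² − r² sin²θ) = 0.0516·215.7·0.94609/0.22358 = 47.103 rad/s.

47.1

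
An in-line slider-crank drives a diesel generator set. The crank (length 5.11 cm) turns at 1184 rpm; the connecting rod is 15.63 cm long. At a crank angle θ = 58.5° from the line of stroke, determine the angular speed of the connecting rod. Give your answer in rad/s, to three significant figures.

22.1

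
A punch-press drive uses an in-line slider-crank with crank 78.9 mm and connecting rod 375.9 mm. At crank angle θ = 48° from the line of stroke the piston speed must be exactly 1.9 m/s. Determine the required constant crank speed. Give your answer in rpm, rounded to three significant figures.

For an in-line slider-crank, |v_piston| = rω|sinθ|·[1 + r cosθ/√(L² − r² sin²θ)].
With r = 0.0789 m, L = 0.3759 m, θ = 48°: the bracketed kinematic factor |dx/dθ| = 0.066971 m.
ω = v/|dx/dθ| = 1.9/0.066971 = 28.37 rad/s.
N = 60ω/(2π) = 270.92 rpm.

271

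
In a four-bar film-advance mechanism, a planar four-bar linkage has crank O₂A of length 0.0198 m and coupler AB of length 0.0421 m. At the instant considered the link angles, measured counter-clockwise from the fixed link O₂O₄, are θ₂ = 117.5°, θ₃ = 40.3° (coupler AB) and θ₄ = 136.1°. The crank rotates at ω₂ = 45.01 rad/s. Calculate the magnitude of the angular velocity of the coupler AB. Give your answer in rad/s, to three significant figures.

ω₂ = 45.01 rad/s
Differentiating the loop-closure r₂e^{iθ₂}+r₃e^{iθ₃}=r₁+r₄e^{iθ₄} gives r₂ω₂e^{iθ₂}+r₃ω₃e^{iθ₃}=r₄ω₄e^{iθ₄}.
Eliminating the other unknown: ω₃ = r₂ω₂ sin(θ₄−θ₂) / [r₃ sin(θ₃−θ₄)].
Numerator sine = +0.31896; denominator sine = -0.99488.
Result = 0.0198·45.01·(+0.31896) / (0.0421·(-0.99488)) = -6.7867 rad/s; magnitude 6.7867 rad/s.

6.79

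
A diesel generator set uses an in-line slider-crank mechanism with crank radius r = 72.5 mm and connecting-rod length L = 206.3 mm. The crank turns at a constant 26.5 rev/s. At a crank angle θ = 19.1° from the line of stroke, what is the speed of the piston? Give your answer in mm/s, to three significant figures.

5270

ω = 2π·26.5 = 166.5 rad/s
For an in-line slider-crank, x = r cosθ + √(L² − r² sin²θ), so v = −rω sinθ·[1 + r cosθ/√(L² − r² sin²θ)].
With r = 0.0725 m, L = 0.2063 m, θ = 19.1°: √(L² − r² sin²θ) = 0.20493 m.
v = −0.0725·166.5·0.32722·[1 + 0.0725·0.94495/0.20493] = -5.2705 m/s.
|v| = 5.2705 m/s = 5270.5 mm/s.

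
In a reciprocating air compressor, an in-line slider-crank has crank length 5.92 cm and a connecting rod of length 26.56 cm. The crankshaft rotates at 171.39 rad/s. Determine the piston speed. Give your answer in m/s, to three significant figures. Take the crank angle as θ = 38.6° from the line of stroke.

7.44

ω = 171.4 rad/s
For an in-line slider-crank, x = r cosθ + √(L² − r² sin²θ), so v = −rω sinθ·[1 + r cosθ/√(L² − r² sin²θ)].
With r = 0.0592 m, L = 0.2656 m, θ = 38.6°: √(L² − r² sin²θ) = 0.26302 m.
v = −0.0592·171.4·0.62388·[1 + 0.0592·0.78152/0.26302] = -7.4435 m/s.
|v| = 7.4435 m/s.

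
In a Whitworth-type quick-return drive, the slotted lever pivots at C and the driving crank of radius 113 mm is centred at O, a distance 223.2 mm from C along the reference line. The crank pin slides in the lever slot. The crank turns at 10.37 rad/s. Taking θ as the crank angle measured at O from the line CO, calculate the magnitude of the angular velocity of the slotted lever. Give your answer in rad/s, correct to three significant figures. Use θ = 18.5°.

3.45

ω = 10.37 rad/s
Crank pin A relative to C: A = (d + r cosθ, r sinθ); lever angle φ = atan2(r sinθ, d + r cosθ).
Differentiating tanφ: φ̇ = rω(d cosθ + r)/(d² + r² + 2dr cosθ).
d² + r² + 2dr cosθ = |CA|² = 0.110424 m²;  d cosθ + r = +0.32467 m.
|ω_lever| = |0.113·10.37·+0.32467| / 0.110424 = 3.4453 rad/s.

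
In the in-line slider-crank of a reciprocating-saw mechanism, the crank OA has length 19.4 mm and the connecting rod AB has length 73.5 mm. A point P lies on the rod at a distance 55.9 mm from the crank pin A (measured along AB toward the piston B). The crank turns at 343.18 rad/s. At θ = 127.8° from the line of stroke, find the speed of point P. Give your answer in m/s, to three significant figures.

4.70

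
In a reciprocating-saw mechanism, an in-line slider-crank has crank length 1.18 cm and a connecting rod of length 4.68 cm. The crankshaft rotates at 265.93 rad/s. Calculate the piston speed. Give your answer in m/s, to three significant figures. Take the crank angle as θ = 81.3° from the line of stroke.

3.22

ω = 265.9 rad/s
For an in-line slider-crank, x = r cosθ + √(L² − r² sin²θ), so v = −rω sinθ·[1 + r cosθ/√(L² − r² sin²θ)].
With r = 0.0118 m, L = 0.0468 m, θ = 81.3°: √(L² − r² sin²θ) = 0.045323 m.
v = −0.0118·265.9·0.98849·[1 + 0.0118·0.15126/0.045323] = -3.224 m/s.
|v| = 3.224 m/s.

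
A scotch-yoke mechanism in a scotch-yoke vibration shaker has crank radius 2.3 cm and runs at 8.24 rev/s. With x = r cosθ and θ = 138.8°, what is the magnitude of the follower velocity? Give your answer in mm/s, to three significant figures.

ω = 51.77 rad/s (from 8.24 rev/s).
x = r cosθ ⇒ ẋ = −rω sinθ.
|v| = rω|sinθ| = 0.023·51.77·|sin 138.8°| = 0.78436 m/s = 784.36 mm/s.

784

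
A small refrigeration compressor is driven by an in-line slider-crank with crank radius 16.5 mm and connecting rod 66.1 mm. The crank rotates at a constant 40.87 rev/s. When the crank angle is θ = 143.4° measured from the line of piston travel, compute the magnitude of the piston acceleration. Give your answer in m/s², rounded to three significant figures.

ω = 2π·40.9 = 256.8 rad/s
x(θ) = r cosθ + √(L² − r² sin²θ); with ω constant, a = ω²·d²x/dθ².
d²x/dθ² = −r cosθ − r²(cos2θ)/√u − r⁴ sin²2θ/(4u^{3/2}),  u = L² − r² sin²θ = 0.00427243 m².
Substituting r = 0.0165 m, L = 0.0661 m, θ = 143.4°: d²x/dθ² = +0.011982 m.
a = ω²·d²x/dθ² = (256.8)²·(+0.011982) = +790.12 m/s²;  |a| = 790.12 m/s².

790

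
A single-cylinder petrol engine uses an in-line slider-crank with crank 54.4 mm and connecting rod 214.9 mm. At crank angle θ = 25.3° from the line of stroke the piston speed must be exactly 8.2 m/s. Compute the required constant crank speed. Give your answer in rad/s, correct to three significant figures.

287

For an in-line slider-crank, |v_piston| = rω|sinθ|·[1 + r cosθ/√(L² − r² sin²θ)].
With r = 0.0544 m, L = 0.2149 m, θ = 25.3°: the bracketed kinematic factor |dx/dθ| = 0.0286 m.
ω = v/|dx/dθ| = 8.2/0.0286 = 286.71 rad/s.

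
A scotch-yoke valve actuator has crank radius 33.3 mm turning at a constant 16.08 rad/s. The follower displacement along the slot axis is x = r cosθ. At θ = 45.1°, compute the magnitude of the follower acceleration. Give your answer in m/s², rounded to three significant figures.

6.08

ω = 16.08 rad/s
x = r cosθ ⇒ ẍ = −rω² cosθ (ω constant).
|a| = rω²|cosθ| = 0.0333·(16.08)²·|cos 45.1°| = 6.0777 m/s².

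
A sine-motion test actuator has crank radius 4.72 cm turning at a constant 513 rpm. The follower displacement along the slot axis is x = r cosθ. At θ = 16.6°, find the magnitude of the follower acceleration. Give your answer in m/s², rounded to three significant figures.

ω = 53.72 rad/s (from 513 rpm).
x = r cosθ ⇒ ẍ = −rω² cosθ (ω constant).
|a| = rω²|cosθ| = 0.0472·(53.72)²·|cos 16.6°| = 130.54 m/s².

131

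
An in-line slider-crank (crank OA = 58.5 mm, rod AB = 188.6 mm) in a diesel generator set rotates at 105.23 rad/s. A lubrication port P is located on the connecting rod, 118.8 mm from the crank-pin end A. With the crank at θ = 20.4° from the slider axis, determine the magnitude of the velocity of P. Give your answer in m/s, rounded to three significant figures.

ω = 105.2 rad/s.  Crank-pin speed |V_A| = rω = 6.156 m/s, perpendicular to OA.
Rod angle: sinφ = −(r/L) sinθ ⇒ φ = -6.207°; ω_rod = −rω cosθ/√(L²−r²sin²θ) = -30.774 rad/s.
V_P = V_A + ω_rod × AP, with AP = 0.1188 m along the rod.
Components: V_Px = −rω sinθ − a·ω_rod·sinφ = -2.5411 m/s;  V_Py = rω cosθ + a·ω_rod·cosφ = +2.1354 m/s.
|V_P| = √(V_Px² + V_Py²) = 3.3192 m/s.

3.32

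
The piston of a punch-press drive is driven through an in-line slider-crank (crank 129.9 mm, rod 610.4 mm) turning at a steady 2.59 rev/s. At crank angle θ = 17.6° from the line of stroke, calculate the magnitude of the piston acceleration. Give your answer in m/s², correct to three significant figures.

ω = 2π·2.59 = 16.27 rad/s
x(θ) = r cosθ + √(L² − r² sin²θ); with ω constant, a = ω²·d²x/dθ².
d²x/dθ² = −r cosθ − r²(cos2θ)/√u − r⁴ sin²2θ/(4u^{3/2}),  u = L² − r² sin²θ = 0.371045 m².
Substituting r = 0.1299 m, L = 0.6104 m, θ = 17.6°: d²x/dθ² = -0.14656 m.
a = ω²·d²x/dθ² = (16.27)²·(-0.14656) = -38.813 m/s²;  |a| = 38.813 m/s².

38.8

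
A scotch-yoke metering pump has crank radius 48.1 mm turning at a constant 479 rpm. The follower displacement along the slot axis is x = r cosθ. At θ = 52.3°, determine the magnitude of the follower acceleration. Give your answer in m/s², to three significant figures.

74.0

ω = 50.16 rad/s (from 479 rpm).
x = r cosθ ⇒ ẍ = −rω² cosθ (ω constant).
|a| = rω²|cosθ| = 0.0481·(50.16)²·|cos 52.3°| = 74.01 m/s².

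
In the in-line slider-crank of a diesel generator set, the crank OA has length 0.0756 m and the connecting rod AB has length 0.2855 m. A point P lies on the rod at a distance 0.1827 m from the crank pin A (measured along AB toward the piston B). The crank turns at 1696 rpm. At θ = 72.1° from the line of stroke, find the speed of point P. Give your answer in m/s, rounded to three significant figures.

ω = 177.6 rad/s.  Crank-pin speed |V_A| = rω = 13.427 m/s, perpendicular to OA.
Rod angle: sinφ = −(r/L) sinθ ⇒ φ = -14.595°; ω_rod = −rω cosθ/√(L²−r²sin²θ) = -14.937 rad/s.
V_P = V_A + ω_rod × AP, with AP = 0.1827 m along the rod.
Components: V_Px = −rω sinθ − a·ω_rod·sinφ = -13.465 m/s;  V_Py = rω cosθ + a·ω_rod·cosφ = +1.486 m/s.
|V_P| = √(V_Px² + V_Py²) = 13.546 m/s.

13.5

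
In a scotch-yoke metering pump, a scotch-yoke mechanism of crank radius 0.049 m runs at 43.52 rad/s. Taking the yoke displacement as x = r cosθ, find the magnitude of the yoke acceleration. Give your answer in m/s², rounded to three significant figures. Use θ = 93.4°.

ω = 43.52 rad/s
x = r cosθ ⇒ ẍ = −rω² cosθ (ω constant).
|a| = rω²|cosθ| = 0.049·(43.52)²·|cos 93.4°| = 5.504 m/s².

5.50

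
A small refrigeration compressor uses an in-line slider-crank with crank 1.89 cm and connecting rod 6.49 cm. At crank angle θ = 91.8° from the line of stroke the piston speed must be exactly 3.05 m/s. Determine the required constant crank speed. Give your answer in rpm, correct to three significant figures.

For an in-line slider-crank, |v_piston| = rω|sinθ|·[1 + r cosθ/√(L² − r² sin²θ)].
With r = 0.0189 m, L = 0.0649 m, θ = 91.8°: the bracketed kinematic factor |dx/dθ| = 0.01871 m.
ω = v/|dx/dθ| = 3.05/0.01871 = 163.01 rad/s.
N = 60ω/(2π) = 1556.7 rpm.

1560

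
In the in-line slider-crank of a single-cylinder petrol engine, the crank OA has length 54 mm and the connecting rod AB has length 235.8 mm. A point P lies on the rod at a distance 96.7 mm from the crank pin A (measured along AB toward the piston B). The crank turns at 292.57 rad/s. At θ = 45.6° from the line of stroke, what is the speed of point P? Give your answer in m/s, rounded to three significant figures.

13.7

ω = 292.6 rad/s.  Crank-pin speed |V_A| = rω = 15.799 m/s, perpendicular to OA.
Rod angle: sinφ = −(r/L) sinθ ⇒ φ = -9.417°; ω_rod = −rω cosθ/√(L²−r²sin²θ) = -47.518 rad/s.
V_P = V_A + ω_rod × AP, with AP = 0.0967 m along the rod.
Components: V_Px = −rω sinθ − a·ω_rod·sinφ = -12.04 m/s;  V_Py = rω cosθ + a·ω_rod·cosφ = +6.5207 m/s.
|V_P| = √(V_Px² + V_Py²) = 13.692 m/s.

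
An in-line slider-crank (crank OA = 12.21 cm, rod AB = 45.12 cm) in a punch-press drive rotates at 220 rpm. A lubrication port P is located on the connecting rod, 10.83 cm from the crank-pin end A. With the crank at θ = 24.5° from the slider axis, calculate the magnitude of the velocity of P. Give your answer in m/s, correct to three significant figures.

2.30

ω = 23.04 rad/s.  Crank-pin speed |V_A| = rω = 2.813 m/s, perpendicular to OA.
Rod angle: sinφ = −(r/L) sinθ ⇒ φ = -6.443°; ω_rod = −rω cosθ/√(L²−r²sin²θ) = -5.7092 rad/s.
V_P = V_A + ω_rod × AP, with AP = 0.1083 m along the rod.
Components: V_Px = −rω sinθ − a·ω_rod·sinφ = -1.2359 m/s;  V_Py = rω cosθ + a·ω_rod·cosφ = +1.9453 m/s.
|V_P| = √(V_Px² + V_Py²) = 2.3047 m/s.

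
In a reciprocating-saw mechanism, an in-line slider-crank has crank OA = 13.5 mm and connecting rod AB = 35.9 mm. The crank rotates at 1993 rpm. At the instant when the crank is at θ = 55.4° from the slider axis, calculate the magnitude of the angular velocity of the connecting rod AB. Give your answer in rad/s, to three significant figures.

46.9

ω = 208.7 rad/s (converted from 1993 rpm).
The rod makes angle φ with the slider axis where L sinφ = r sinθ; differentiating, L cosφ·φ̇ = r ω cosθ.
L cosφ = √(L² − r² sin²θ) = 0.034137 m.
|ω_rod| = r ω |cosθ| / √(L² − r² sin²θ) = 0.0135·208.7·0.56784/0.034137 = 46.868 rad/s.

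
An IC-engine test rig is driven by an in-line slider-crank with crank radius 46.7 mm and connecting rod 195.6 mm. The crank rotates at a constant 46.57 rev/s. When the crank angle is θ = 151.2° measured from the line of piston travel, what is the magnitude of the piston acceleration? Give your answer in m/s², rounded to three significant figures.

2980

ω = 2π·46.6 = 292.6 rad/s
x(θ) = r cosθ + √(L² − r² sin²θ); with ω constant, a = ω²·d²x/dθ².
d²x/dθ² = −r cosθ − r²(cos2θ)/√u − r⁴ sin²2θ/(4u^{3/2}),  u = L² − r² sin²θ = 0.0377532 m².
Substituting r = 0.0467 m, L = 0.1956 m, θ = 151.2°: d²x/dθ² = +0.034794 m.
a = ω²·d²x/dθ² = (292.6)²·(+0.034794) = +2979 m/s²;  |a| = 2979 m/s².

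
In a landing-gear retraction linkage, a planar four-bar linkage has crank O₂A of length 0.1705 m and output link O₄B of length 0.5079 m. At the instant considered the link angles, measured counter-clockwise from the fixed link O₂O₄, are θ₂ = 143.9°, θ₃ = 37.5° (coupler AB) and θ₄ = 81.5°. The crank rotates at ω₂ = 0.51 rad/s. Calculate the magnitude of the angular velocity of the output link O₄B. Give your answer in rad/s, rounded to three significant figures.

0.236

ω₂ = 0.51 rad/s
Differentiating the loop-closure r₂e^{iθ₂}+r₃e^{iθ₃}=r₁+r₄e^{iθ₄} gives r₂ω₂e^{iθ₂}+r₃ω₃e^{iθ₃}=r₄ω₄e^{iθ₄}.
Eliminating the other unknown: ω₄ = r₂ω₂ sin(θ₂−θ₃) / [r₄ sin(θ₄−θ₃)].
Numerator sine = +0.95931; denominator sine = +0.69466.
Result = 0.1705·0.51·(+0.95931) / (0.5079·(+0.69466)) = +0.23643 rad/s; magnitude 0.23643 rad/s.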